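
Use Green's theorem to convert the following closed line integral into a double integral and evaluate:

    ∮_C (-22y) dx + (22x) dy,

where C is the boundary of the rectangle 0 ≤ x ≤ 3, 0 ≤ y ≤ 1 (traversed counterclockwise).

Green's theorem converts the closed line integral into a double integral over the enclosed region D:

    ∮_C P dx + Q dy = ∬_D (∂Q/∂x - ∂P/∂y) dA.

Here P = -22y, Q = 22x, so

    ∂Q/∂x = 22,    ∂P/∂y = -22,
    ∂Q/∂x - ∂P/∂y = 44.

D is the region 0 ≤ x ≤ 3, 0 ≤ y ≤ 1. Evaluating the double integral:

    ∬_D (44) dA = ∫_0^{3} ∫_0^{1} (44) dy dx.

Inner (y from 0 to 1): 44.
Outer (x from 0 to 3): 132.

Therefore ∮_C P dx + Q dy = 132.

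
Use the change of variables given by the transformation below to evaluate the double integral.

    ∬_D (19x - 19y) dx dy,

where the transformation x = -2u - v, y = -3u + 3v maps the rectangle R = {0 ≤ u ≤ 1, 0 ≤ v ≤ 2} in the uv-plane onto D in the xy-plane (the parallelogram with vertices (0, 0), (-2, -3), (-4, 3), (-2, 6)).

Compute the Jacobian determinant of (x, y) with respect to (u, v):

    ∂(x,y)/∂(u,v) = | -2  -1 | = (-2)(3) - (-1)(-3) = -9.
                   | -3  3 |

Its absolute value is |J| = 9 (the area scaling factor).

Substituting x = -2u - v, y = -3u + 3v into the integrand,

    19x - 19y → 19u - 76v,

so the integral becomes

    ∬_R (19u - 76v) · |J| du dv = ∫_0^1 ∫_0^2 (171u - 684v) dv du.

Inner (v): 342u - 1368.
Outer (u): -1197.

Therefore ∬_D (19x - 19y) dx dy = -1197.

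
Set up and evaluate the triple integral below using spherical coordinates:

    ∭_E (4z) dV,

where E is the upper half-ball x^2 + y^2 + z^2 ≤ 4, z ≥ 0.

In spherical coordinates, x = ρ sin(φ) cos(θ), y = ρ sin(φ) sin(θ), z = ρ cos(φ), and dV = ρ^2 sin(φ) dρ dφ dθ.

The integrand becomes 4ρ cos(φ), so

    ∭_E (4z) dV = ∫_{0}^{2π} ∫_{0}^{π/2} ∫_{0}^{2} (4ρ cos(φ)) · ρ^2 sin(φ) dρ dφ dθ.

Inner (ρ): 8sin(2φ).
Middle (φ): 8.
Outer (θ): 16π.

Therefore the triple integral equals 16π.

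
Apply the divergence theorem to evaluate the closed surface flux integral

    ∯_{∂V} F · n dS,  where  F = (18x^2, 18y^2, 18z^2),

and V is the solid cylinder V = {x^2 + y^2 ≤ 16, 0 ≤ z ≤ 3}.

By the divergence theorem,

    ∯_{∂V} F · n dS = ∭_V (∇ · F) dV.

Compute the divergence:
    ∇ · F = ∂F_x/∂x + ∂F_y/∂y + ∂F_z/∂z = 36x + 36y + 36z.

In cylindrical coordinates, x = r cos(θ), y = r sin(θ), z = z, dV = r dr dθ dz, with 0 ≤ r ≤ 4, 0 ≤ θ ≤ 2π, 0 ≤ z ≤ 3.

The integrand, after substitution and multiplying by the volume element, becomes (36sqrt(2)r sin(θ + π/4) + 36z) · r, so

    ∭_V (∇·F) dV = ∫_0^{2π} ∫_0^{4} ∫_0^{3} (36sqrt(2)r sin(θ + π/4) + 36z) · r dz dr dθ.

Inner (z from 0 to 3): 54r (2sqrt(2)r sin(θ + π/4) + 3).
Middle (r from 0 to 4): 2304sqrt(2)sin(θ + π/4) + 1296.
Outer (θ from 0 to 2π): 2592π.

Therefore ∯_{∂V} F · n dS = 2592π.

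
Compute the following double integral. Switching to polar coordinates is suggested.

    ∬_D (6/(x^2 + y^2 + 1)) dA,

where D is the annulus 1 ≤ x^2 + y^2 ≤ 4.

The region D is 1 ≤ r ≤ 2, 0 ≤ θ ≤ 2π in polar coordinates, where x = r cos(θ), y = r sin(θ), and dA = r dr dθ.

Under the substitution, the integrand becomes 6/(r^2 + 1), so

    ∬_D (6/(x^2 + y^2 + 1)) dA = ∫_{0}^{2π} ∫_{1}^{2} (6/(r^2 + 1)) · r dr dθ.

Inner integral (in r): ∫_{1}^{2} (6/(r^2 + 1)) · r dr = log(125/8).

Outer integral (in θ): ∫_{0}^{2π} (log(125/8)) dθ = log((125/8)^(2π)).

Therefore ∬_D (6/(x^2 + y^2 + 1)) dA = log((125/8)^(2π)).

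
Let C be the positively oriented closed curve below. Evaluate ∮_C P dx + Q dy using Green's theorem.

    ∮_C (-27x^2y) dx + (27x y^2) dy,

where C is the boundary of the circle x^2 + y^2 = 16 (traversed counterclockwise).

Green's theorem converts the closed line integral into a double integral over the enclosed region D:

    ∮_C P dx + Q dy = ∬_D (∂Q/∂x - ∂P/∂y) dA.

Here P = -27x^2y, Q = 27x y^2, so

    ∂Q/∂x = 27y^2,    ∂P/∂y = -27x^2,
    ∂Q/∂x - ∂P/∂y = 27x^2 + 27y^2.

D is the region x^2 + y^2 ≤ 16. Evaluating the double integral:

In polar coordinates (x = r cos θ, y = r sin θ, dA = r dr dθ) the integrand becomes 27r^2, so

    ∬_D (27x^2 + 27y^2) dA = ∫_0^{2π} ∫_0^{4} (27r^2) · r dr dθ.

Inner (r from 0 to 4): 1728.
Outer (θ from 0 to 2π): 3456π.

Therefore ∮_C P dx + Q dy = 3456π.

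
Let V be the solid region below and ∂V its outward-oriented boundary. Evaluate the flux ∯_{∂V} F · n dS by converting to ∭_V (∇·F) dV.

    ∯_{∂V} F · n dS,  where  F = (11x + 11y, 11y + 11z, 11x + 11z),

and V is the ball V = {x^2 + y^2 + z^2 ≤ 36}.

By the divergence theorem,

    ∯_{∂V} F · n dS = ∭_V (∇ · F) dV.

Compute the divergence:
    ∇ · F = ∂F_x/∂x + ∂F_y/∂y + ∂F_z/∂z = 11 + 11 + 11 = 33.

In spherical coordinates, x = ρ sin(φ) cos(θ), y = ρ sin(φ) sin(θ), z = ρ cos(φ), dV = ρ^2 sin(φ) dρ dφ dθ, with 0 ≤ ρ ≤ 6, 0 ≤ φ ≤ π, 0 ≤ θ ≤ 2π.

The integrand, after substitution and multiplying by the volume element, becomes (33) · ρ^2 sin(φ), so

    ∭_V (∇·F) dV = ∫_0^{2π} ∫_0^{π} ∫_0^{6} (33) · ρ^2 sin(φ) dρ dφ dθ.

Inner (ρ from 0 to 6): 2376sin(φ).
Middle (φ from 0 to π): 4752.
Outer (θ from 0 to 2π): 9504π.

Therefore ∯_{∂V} F · n dS = 9504π.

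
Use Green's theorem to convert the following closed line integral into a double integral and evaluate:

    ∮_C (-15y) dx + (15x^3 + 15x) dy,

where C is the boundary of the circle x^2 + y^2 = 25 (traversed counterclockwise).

Green's theorem converts the closed line integral into a double integral over the enclosed region D:

    ∮_C P dx + Q dy = ∬_D (∂Q/∂x - ∂P/∂y) dA.

Here P = -15y, Q = 15x^3 + 15x, so

    ∂Q/∂x = 45x^2 + 15,    ∂P/∂y = -15,
    ∂Q/∂x - ∂P/∂y = 45x^2 + 30.

D is the region x^2 + y^2 ≤ 25. Evaluating the double integral:

In polar coordinates (x = r cos θ, y = r sin θ, dA = r dr dθ) the integrand becomes 45r^2cos(θ)^2 + 30, so

    ∬_D (45x^2 + 30) dA = ∫_0^{2π} ∫_0^{5} (45r^2cos(θ)^2 + 30) · r dr dθ.

Inner (r from 0 to 5): 28125cos(θ)^2/4 + 375.
Outer (θ from 0 to 2π): 31125π/4.

Therefore ∮_C P dx + Q dy = 31125π/4.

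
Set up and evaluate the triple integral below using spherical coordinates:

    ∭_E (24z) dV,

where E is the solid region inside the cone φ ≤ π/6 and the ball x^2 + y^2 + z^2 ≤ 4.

In spherical coordinates, x = ρ sin(φ) cos(θ), y = ρ sin(φ) sin(θ), z = ρ cos(φ), and dV = ρ^2 sin(φ) dρ dφ dθ.

The integrand becomes 24ρ cos(φ), so

    ∭_E (24z) dV = ∫_{0}^{2π} ∫_{0}^{π/6} ∫_{0}^{2} (24ρ cos(φ)) · ρ^2 sin(φ) dρ dφ dθ.

Inner (ρ): 48sin(2φ).
Middle (φ): 12.
Outer (θ): 24π.

Therefore the triple integral equals 24π.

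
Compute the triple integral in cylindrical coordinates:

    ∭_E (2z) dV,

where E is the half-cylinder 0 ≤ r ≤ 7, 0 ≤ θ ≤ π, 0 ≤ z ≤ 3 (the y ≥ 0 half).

In cylindrical coordinates, x = r cos(θ), y = r sin(θ), z = z, and dV = r dr dθ dz.

The integrand becomes 2z, so

    ∭_E (2z) dV = ∫_{0}^{π} ∫_{0}^{7} ∫_{0}^{3} (2z) · r dz dr dθ.

Inner (z): 9r.
Middle (r from 0 to 7): 441/2.
Outer (θ): 441π/2.

Therefore the triple integral equals 441π/2.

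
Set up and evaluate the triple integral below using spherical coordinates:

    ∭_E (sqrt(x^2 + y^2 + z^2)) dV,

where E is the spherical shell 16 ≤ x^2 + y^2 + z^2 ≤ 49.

In spherical coordinates, x = ρ sin(φ) cos(θ), y = ρ sin(φ) sin(θ), z = ρ cos(φ), and dV = ρ^2 sin(φ) dρ dφ dθ.

The integrand becomes ρ, so

    ∭_E (sqrt(x^2 + y^2 + z^2)) dV = ∫_{0}^{2π} ∫_{0}^{π} ∫_{4}^{7} (ρ) · ρ^2 sin(φ) dρ dφ dθ.

Inner (ρ): 2145sin(φ)/4.
Middle (φ): 2145/2.
Outer (θ): 2145π.

Therefore the triple integral equals 2145π.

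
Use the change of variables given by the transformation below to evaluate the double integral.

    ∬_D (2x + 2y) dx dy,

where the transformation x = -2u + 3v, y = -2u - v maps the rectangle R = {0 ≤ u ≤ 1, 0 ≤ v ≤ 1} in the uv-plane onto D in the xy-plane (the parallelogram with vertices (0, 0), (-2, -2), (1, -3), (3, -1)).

Compute the Jacobian determinant of (x, y) with respect to (u, v):

    ∂(x,y)/∂(u,v) = | -2  3 | = (-2)(-1) - (3)(-2) = 8.
                   | -2  -1 |

Its absolute value is |J| = 8 (the area scaling factor).

Substituting x = -2u + 3v, y = -2u - v into the integrand,

    2x + 2y → -8u + 4v,

so the integral becomes

    ∬_R (-8u + 4v) · |J| du dv = ∫_0^1 ∫_0^1 (-64u + 32v) dv du.

Inner (v): 16 - 64u.
Outer (u): -16.

Therefore ∬_D (2x + 2y) dx dy = -16.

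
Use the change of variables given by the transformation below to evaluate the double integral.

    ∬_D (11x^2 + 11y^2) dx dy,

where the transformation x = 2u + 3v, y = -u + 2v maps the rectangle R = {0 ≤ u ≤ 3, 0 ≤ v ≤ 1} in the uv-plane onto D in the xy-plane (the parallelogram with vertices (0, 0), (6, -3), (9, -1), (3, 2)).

Compute the Jacobian determinant of (x, y) with respect to (u, v):

    ∂(x,y)/∂(u,v) = | 2  3 | = (2)(2) - (3)(-1) = 7.
                   | -1  2 |

Its absolute value is |J| = 7 (the area scaling factor).

Substituting x = 2u + 3v, y = -u + 2v into the integrand,

    11x^2 + 11y^2 → 55u^2 + 88u v + 143v^2,

so the integral becomes

    ∬_R (55u^2 + 88u v + 143v^2) · |J| du dv = ∫_0^3 ∫_0^1 (385u^2 + 616u v + 1001v^2) dv du.

Inner (v): 385u^2 + 308u + 1001/3.
Outer (u): 5852.

Therefore ∬_D (11x^2 + 11y^2) dx dy = 5852.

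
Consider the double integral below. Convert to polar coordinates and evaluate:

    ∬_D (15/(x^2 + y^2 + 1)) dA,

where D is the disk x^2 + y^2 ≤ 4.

The region D is 0 ≤ r ≤ 2, 0 ≤ θ ≤ 2π in polar coordinates, where x = r cos(θ), y = r sin(θ), and dA = r dr dθ.

Under the substitution, the integrand becomes 15/(r^2 + 1), so

    ∬_D (15/(x^2 + y^2 + 1)) dA = ∫_{0}^{2π} ∫_{0}^{2} (15/(r^2 + 1)) · r dr dθ.

Inner integral (in r): ∫_{0}^{2} (15/(r^2 + 1)) · r dr = 15log(5)/2.

Outer integral (in θ): ∫_{0}^{2π} (15log(5)/2) dθ = 15π log(5).

Therefore ∬_D (15/(x^2 + y^2 + 1)) dA = 15π log(5).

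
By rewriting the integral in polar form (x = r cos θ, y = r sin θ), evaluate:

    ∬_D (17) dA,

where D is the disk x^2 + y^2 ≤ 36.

The region D is 0 ≤ r ≤ 6, 0 ≤ θ ≤ 2π in polar coordinates, where x = r cos(θ), y = r sin(θ), and dA = r dr dθ.

Under the substitution, the integrand becomes 17, so

    ∬_D (17) dA = ∫_{0}^{2π} ∫_{0}^{6} (17) · r dr dθ.

Inner integral (in r): ∫_{0}^{6} (17) · r dr = 306.

Outer integral (in θ): ∫_{0}^{2π} (306) dθ = 612π.

Therefore ∬_D (17) dA = 612π.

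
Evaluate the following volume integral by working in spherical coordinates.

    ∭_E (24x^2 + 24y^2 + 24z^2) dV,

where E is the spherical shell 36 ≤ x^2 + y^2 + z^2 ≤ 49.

In spherical coordinates, x = ρ sin(φ) cos(θ), y = ρ sin(φ) sin(θ), z = ρ cos(φ), and dV = ρ^2 sin(φ) dρ dφ dθ.

The integrand becomes 24ρ^2, so

    ∭_E (24x^2 + 24y^2 + 24z^2) dV = ∫_{0}^{2π} ∫_{0}^{π} ∫_{6}^{7} (24ρ^2) · ρ^2 sin(φ) dρ dφ dθ.

Inner (ρ): 216744sin(φ)/5.
Middle (φ): 433488/5.
Outer (θ): 866976π/5.

Therefore the triple integral equals 866976π/5.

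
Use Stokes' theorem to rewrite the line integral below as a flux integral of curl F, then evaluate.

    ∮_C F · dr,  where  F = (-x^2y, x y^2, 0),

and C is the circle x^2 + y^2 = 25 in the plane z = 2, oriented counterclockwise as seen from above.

Let S be the flat disk x^2 + y^2 ≤ 25 in the plane z = 2, with upward unit normal n̂ = ẑ. By Stokes' theorem,

    ∮_C F · dr = ∬_S (∇ × F) · n̂ dS = ∬_D (curl F)_z dA,

where D is the disk x^2 + y^2 ≤ 25.

Compute the curl of F = (-x^2y, x y^2, 0):
    (∇ × F)_x = ∂F_z/∂y - ∂F_y/∂z = 0,
    (∇ × F)_y = ∂F_x/∂z - ∂F_z/∂x = 0,
    (∇ × F)_z = ∂F_y/∂x - ∂F_x/∂y = x^2 + y^2.

On z = 2, (curl F)_z = x^2 + y^2.

Convert to polar (x = r cos θ, y = r sin θ, dA = r dr dθ); the integrand becomes r^2, so

    ∬_D (curl F)_z dA = ∫_0^{2π} ∫_0^{5} (r^2) · r dr dθ.

Inner (r from 0 to 5): 625/4.
Outer (θ from 0 to 2π): 625π/2.

Therefore ∮_C F · dr = 625π/2.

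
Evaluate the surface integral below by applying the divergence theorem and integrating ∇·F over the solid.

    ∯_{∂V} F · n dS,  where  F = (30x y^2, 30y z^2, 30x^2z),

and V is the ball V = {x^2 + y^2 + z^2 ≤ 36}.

By the divergence theorem,

    ∯_{∂V} F · n dS = ∭_V (∇ · F) dV.

Compute the divergence:
    ∇ · F = ∂F_x/∂x + ∂F_y/∂y + ∂F_z/∂z = 30y^2 + 30z^2 + 30x^2 = 30x^2 + 30y^2 + 30z^2.

In spherical coordinates, x = ρ sin(φ) cos(θ), y = ρ sin(φ) sin(θ), z = ρ cos(φ), dV = ρ^2 sin(φ) dρ dφ dθ, with 0 ≤ ρ ≤ 6, 0 ≤ φ ≤ π, 0 ≤ θ ≤ 2π.

The integrand, after substitution and multiplying by the volume element, becomes (30ρ^2) · ρ^2 sin(φ), so

    ∭_V (∇·F) dV = ∫_0^{2π} ∫_0^{π} ∫_0^{6} (30ρ^2) · ρ^2 sin(φ) dρ dφ dθ.

Inner (ρ from 0 to 6): 46656sin(φ).
Middle (φ from 0 to π): 93312.
Outer (θ from 0 to 2π): 186624π.

Therefore ∯_{∂V} F · n dS = 186624π.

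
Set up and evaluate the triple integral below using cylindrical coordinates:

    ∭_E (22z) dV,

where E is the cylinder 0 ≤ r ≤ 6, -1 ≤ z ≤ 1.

In cylindrical coordinates, x = r cos(θ), y = r sin(θ), z = z, and dV = r dr dθ dz.

The integrand becomes 22z, so

    ∭_E (22z) dV = ∫_{0}^{2π} ∫_{0}^{6} ∫_{-1}^{1} (22z) · r dz dr dθ.

Inner (z): 0.
Middle (r from 0 to 6): 0.
Outer (θ): 0.

Therefore the triple integral equals 0.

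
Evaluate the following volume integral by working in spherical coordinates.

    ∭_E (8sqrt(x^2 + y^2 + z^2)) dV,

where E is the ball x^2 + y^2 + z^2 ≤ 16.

In spherical coordinates, x = ρ sin(φ) cos(θ), y = ρ sin(φ) sin(θ), z = ρ cos(φ), and dV = ρ^2 sin(φ) dρ dφ dθ.

The integrand becomes 8ρ, so

    ∭_E (8sqrt(x^2 + y^2 + z^2)) dV = ∫_{0}^{2π} ∫_{0}^{π} ∫_{0}^{4} (8ρ) · ρ^2 sin(φ) dρ dφ dθ.

Inner (ρ): 512sin(φ).
Middle (φ): 1024.
Outer (θ): 2048π.

Therefore the triple integral equals 2048π.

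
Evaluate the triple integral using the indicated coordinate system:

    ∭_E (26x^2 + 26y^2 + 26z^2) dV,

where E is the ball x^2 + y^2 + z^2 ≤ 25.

In spherical coordinates, x = ρ sin(φ) cos(θ), y = ρ sin(φ) sin(θ), z = ρ cos(φ), and dV = ρ^2 sin(φ) dρ dφ dθ.

The integrand becomes 26ρ^2, so

    ∭_E (26x^2 + 26y^2 + 26z^2) dV = ∫_{0}^{2π} ∫_{0}^{π} ∫_{0}^{5} (26ρ^2) · ρ^2 sin(φ) dρ dφ dθ.

Inner (ρ): 16250sin(φ).
Middle (φ): 32500.
Outer (θ): 65000π.

Therefore the triple integral equals 65000π.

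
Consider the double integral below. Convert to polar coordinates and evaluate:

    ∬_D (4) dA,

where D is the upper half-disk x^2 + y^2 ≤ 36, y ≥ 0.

The region D is 0 ≤ r ≤ 6, 0 ≤ θ ≤ π in polar coordinates, where x = r cos(θ), y = r sin(θ), and dA = r dr dθ.

Under the substitution, the integrand becomes 4, so

    ∬_D (4) dA = ∫_{0}^{π} ∫_{0}^{6} (4) · r dr dθ.

Inner integral (in r): ∫_{0}^{6} (4) · r dr = 72.

Outer integral (in θ): ∫_{0}^{π} (72) dθ = 72π.

Therefore ∬_D (4) dA = 72π.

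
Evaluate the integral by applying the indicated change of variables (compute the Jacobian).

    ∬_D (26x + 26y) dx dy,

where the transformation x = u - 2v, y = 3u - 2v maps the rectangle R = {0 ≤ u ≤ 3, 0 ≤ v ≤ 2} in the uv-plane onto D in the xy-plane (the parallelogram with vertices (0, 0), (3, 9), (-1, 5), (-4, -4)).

Compute the Jacobian determinant of (x, y) with respect to (u, v):

    ∂(x,y)/∂(u,v) = | 1  -2 | = (1)(-2) - (-2)(3) = 4.
                   | 3  -2 |

Its absolute value is |J| = 4 (the area scaling factor).

Substituting x = u - 2v, y = 3u - 2v into the integrand,

    26x + 26y → 104u - 104v,

so the integral becomes

    ∬_R (104u - 104v) · |J| du dv = ∫_0^3 ∫_0^2 (416u - 416v) dv du.

Inner (v): 832u - 832.
Outer (u): 1248.

Therefore ∬_D (26x + 26y) dx dy = 1248.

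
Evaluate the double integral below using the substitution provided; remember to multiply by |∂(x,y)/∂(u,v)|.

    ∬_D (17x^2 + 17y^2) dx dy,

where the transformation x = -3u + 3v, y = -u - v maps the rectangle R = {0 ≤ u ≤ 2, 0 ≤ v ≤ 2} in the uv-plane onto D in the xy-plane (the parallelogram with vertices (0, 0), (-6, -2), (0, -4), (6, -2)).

Compute the Jacobian determinant of (x, y) with respect to (u, v):

    ∂(x,y)/∂(u,v) = | -3  3 | = (-3)(-1) - (3)(-1) = 6.
                   | -1  -1 |

Its absolute value is |J| = 6 (the area scaling factor).

Substituting x = -3u + 3v, y = -u - v into the integrand,

    17x^2 + 17y^2 → 170u^2 - 272u v + 170v^2,

so the integral becomes

    ∬_R (170u^2 - 272u v + 170v^2) · |J| du dv = ∫_0^2 ∫_0^2 (1020u^2 - 1632u v + 1020v^2) dv du.

Inner (v): 2040u^2 - 3264u + 2720.
Outer (u): 4352.

Therefore ∬_D (17x^2 + 17y^2) dx dy = 4352.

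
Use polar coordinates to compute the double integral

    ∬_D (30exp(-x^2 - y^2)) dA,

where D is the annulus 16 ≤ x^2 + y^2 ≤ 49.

The region D is 4 ≤ r ≤ 7, 0 ≤ θ ≤ 2π in polar coordinates, where x = r cos(θ), y = r sin(θ), and dA = r dr dθ.

Under the substitution, the integrand becomes 30exp(-r^2), so

    ∬_D (30exp(-x^2 - y^2)) dA = ∫_{0}^{2π} ∫_{4}^{7} (30exp(-r^2)) · r dr dθ.

Inner integral (in r): ∫_{4}^{7} (30exp(-r^2)) · r dr = -(15 - 15exp(33))exp(-49).

Outer integral (in θ): ∫_{0}^{2π} (-(15 - 15exp(33))exp(-49)) dθ = -30π (1 - exp(33))exp(-49).

Therefore ∬_D (30exp(-x^2 - y^2)) dA = -30π (1 - exp(33))exp(-49).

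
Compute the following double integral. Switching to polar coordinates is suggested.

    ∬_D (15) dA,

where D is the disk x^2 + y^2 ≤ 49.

The region D is 0 ≤ r ≤ 7, 0 ≤ θ ≤ 2π in polar coordinates, where x = r cos(θ), y = r sin(θ), and dA = r dr dθ.

Under the substitution, the integrand becomes 15, so

    ∬_D (15) dA = ∫_{0}^{2π} ∫_{0}^{7} (15) · r dr dθ.

Inner integral (in r): ∫_{0}^{7} (15) · r dr = 735/2.

Outer integral (in θ): ∫_{0}^{2π} (735/2) dθ = 735π.

Therefore ∬_D (15) dA = 735π.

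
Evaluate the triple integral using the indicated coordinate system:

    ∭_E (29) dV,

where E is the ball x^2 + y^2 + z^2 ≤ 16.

In spherical coordinates, x = ρ sin(φ) cos(θ), y = ρ sin(φ) sin(θ), z = ρ cos(φ), and dV = ρ^2 sin(φ) dρ dφ dθ.

The integrand becomes 29, so

    ∭_E (29) dV = ∫_{0}^{2π} ∫_{0}^{π} ∫_{0}^{4} (29) · ρ^2 sin(φ) dρ dφ dθ.

Inner (ρ): 1856sin(φ)/3.
Middle (φ): 3712/3.
Outer (θ): 7424π/3.

Therefore the triple integral equals 7424π/3.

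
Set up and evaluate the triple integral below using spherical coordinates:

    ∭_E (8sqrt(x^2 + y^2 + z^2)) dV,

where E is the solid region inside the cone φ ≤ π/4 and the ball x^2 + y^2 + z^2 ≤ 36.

In spherical coordinates, x = ρ sin(φ) cos(θ), y = ρ sin(φ) sin(θ), z = ρ cos(φ), and dV = ρ^2 sin(φ) dρ dφ dθ.

The integrand becomes 8ρ, so

    ∭_E (8sqrt(x^2 + y^2 + z^2)) dV = ∫_{0}^{2π} ∫_{0}^{π/4} ∫_{0}^{6} (8ρ) · ρ^2 sin(φ) dρ dφ dθ.

Inner (ρ): 2592sin(φ).
Middle (φ): 2592 - 1296sqrt(2).
Outer (θ): 2592π (2 - sqrt(2)).

Therefore the triple integral equals 2592π (2 - sqrt(2)).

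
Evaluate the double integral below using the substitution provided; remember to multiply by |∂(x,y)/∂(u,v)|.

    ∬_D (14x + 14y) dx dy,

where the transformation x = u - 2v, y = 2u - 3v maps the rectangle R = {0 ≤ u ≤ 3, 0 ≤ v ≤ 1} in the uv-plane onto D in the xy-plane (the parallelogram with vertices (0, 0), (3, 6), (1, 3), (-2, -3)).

Compute the Jacobian determinant of (x, y) with respect to (u, v):

    ∂(x,y)/∂(u,v) = | 1  -2 | = (1)(-3) - (-2)(2) = 1.
                   | 2  -3 |

Its absolute value is |J| = 1 (the area scaling factor).

Substituting x = u - 2v, y = 2u - 3v into the integrand,

    14x + 14y → 42u - 70v,

so the integral becomes

    ∬_R (42u - 70v) · |J| du dv = ∫_0^3 ∫_0^1 (42u - 70v) dv du.

Inner (v): 42u - 35.
Outer (u): 84.

Therefore ∬_D (14x + 14y) dx dy = 84.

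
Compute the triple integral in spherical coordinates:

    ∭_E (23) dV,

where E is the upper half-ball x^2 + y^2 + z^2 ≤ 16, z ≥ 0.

In spherical coordinates, x = ρ sin(φ) cos(θ), y = ρ sin(φ) sin(θ), z = ρ cos(φ), and dV = ρ^2 sin(φ) dρ dφ dθ.

The integrand becomes 23, so

    ∭_E (23) dV = ∫_{0}^{2π} ∫_{0}^{π/2} ∫_{0}^{4} (23) · ρ^2 sin(φ) dρ dφ dθ.

Inner (ρ): 1472sin(φ)/3.
Middle (φ): 1472/3.
Outer (θ): 2944π/3.

Therefore the triple integral equals 2944π/3.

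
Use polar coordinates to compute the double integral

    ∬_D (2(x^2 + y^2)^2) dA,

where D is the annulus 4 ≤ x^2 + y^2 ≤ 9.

The region D is 2 ≤ r ≤ 3, 0 ≤ θ ≤ 2π in polar coordinates, where x = r cos(θ), y = r sin(θ), and dA = r dr dθ.

Under the substitution, the integrand becomes 2r^4, so

    ∬_D (2(x^2 + y^2)^2) dA = ∫_{0}^{2π} ∫_{2}^{3} (2r^4) · r dr dθ.

Inner integral (in r): ∫_{2}^{3} (2r^4) · r dr = 665/3.

Outer integral (in θ): ∫_{0}^{2π} (665/3) dθ = 1330π/3.

Therefore ∬_D (2(x^2 + y^2)^2) dA = 1330π/3.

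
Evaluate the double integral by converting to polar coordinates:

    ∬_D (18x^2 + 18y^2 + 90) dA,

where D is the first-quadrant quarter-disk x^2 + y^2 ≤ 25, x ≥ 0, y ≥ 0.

The region D is 0 ≤ r ≤ 5, 0 ≤ θ ≤ π/2 in polar coordinates, where x = r cos(θ), y = r sin(θ), and dA = r dr dθ.

Under the substitution, the integrand becomes 18r^2 + 90, so

    ∬_D (18x^2 + 18y^2 + 90) dA = ∫_{0}^{π/2} ∫_{0}^{5} (18r^2 + 90) · r dr dθ.

Inner integral (in r): ∫_{0}^{5} (18r^2 + 90) · r dr = 7875/2.

Outer integral (in θ): ∫_{0}^{π/2} (7875/2) dθ = 7875π/4.

Therefore ∬_D (18x^2 + 18y^2 + 90) dA = 7875π/4.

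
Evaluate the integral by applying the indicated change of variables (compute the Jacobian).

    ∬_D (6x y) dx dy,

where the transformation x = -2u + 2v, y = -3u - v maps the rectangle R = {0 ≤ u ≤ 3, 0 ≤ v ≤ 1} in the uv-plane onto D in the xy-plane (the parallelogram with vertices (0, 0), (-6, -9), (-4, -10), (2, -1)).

Compute the Jacobian determinant of (x, y) with respect to (u, v):

    ∂(x,y)/∂(u,v) = | -2  2 | = (-2)(-1) - (2)(-3) = 8.
                   | -3  -1 |

Its absolute value is |J| = 8 (the area scaling factor).

Substituting x = -2u + 2v, y = -3u - v into the integrand,

    6x y → 36u^2 - 24u v - 12v^2,

so the integral becomes

    ∬_R (36u^2 - 24u v - 12v^2) · |J| du dv = ∫_0^3 ∫_0^1 (288u^2 - 192u v - 96v^2) dv du.

Inner (v): 288u^2 - 96u - 32.
Outer (u): 2064.

Therefore ∬_D (6x y) dx dy = 2064.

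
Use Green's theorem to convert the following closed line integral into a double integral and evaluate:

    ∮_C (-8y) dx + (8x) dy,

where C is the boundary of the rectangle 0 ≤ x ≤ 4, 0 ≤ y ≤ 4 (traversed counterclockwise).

Green's theorem converts the closed line integral into a double integral over the enclosed region D:

    ∮_C P dx + Q dy = ∬_D (∂Q/∂x - ∂P/∂y) dA.

Here P = -8y, Q = 8x, so

    ∂Q/∂x = 8,    ∂P/∂y = -8,
    ∂Q/∂x - ∂P/∂y = 16.

D is the region 0 ≤ x ≤ 4, 0 ≤ y ≤ 4. Evaluating the double integral:

    ∬_D (16) dA = ∫_0^{4} ∫_0^{4} (16) dy dx.

Inner (y from 0 to 4): 64.
Outer (x from 0 to 4): 256.

Therefore ∮_C P dx + Q dy = 256.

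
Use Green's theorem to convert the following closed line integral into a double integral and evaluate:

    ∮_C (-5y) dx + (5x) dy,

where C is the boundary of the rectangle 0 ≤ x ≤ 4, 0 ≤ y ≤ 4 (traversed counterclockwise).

Green's theorem converts the closed line integral into a double integral over the enclosed region D:

    ∮_C P dx + Q dy = ∬_D (∂Q/∂x - ∂P/∂y) dA.

Here P = -5y, Q = 5x, so

    ∂Q/∂x = 5,    ∂P/∂y = -5,
    ∂Q/∂x - ∂P/∂y = 10.

D is the region 0 ≤ x ≤ 4, 0 ≤ y ≤ 4. Evaluating the double integral:

    ∬_D (10) dA = ∫_0^{4} ∫_0^{4} (10) dy dx.

Inner (y from 0 to 4): 40.
Outer (x from 0 to 4): 160.

Therefore ∮_C P dx + Q dy = 160.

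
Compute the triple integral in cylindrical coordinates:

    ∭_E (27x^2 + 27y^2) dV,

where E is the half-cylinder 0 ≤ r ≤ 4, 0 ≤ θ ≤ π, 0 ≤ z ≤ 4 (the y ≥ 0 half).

In cylindrical coordinates, x = r cos(θ), y = r sin(θ), z = z, and dV = r dr dθ dz.

The integrand becomes 27r^2, so

    ∭_E (27x^2 + 27y^2) dV = ∫_{0}^{π} ∫_{0}^{4} ∫_{0}^{4} (27r^2) · r dz dr dθ.

Inner (z): 108r^3.
Middle (r from 0 to 4): 6912.
Outer (θ): 6912π.

Therefore the triple integral equals 6912π.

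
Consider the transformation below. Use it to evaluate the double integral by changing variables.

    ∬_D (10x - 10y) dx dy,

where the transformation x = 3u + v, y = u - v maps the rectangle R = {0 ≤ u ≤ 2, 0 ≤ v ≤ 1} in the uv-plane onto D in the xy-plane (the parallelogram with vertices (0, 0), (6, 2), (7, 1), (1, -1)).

Compute the Jacobian determinant of (x, y) with respect to (u, v):

    ∂(x,y)/∂(u,v) = | 3  1 | = (3)(-1) - (1)(1) = -4.
                   | 1  -1 |

Its absolute value is |J| = 4 (the area scaling factor).

Substituting x = 3u + v, y = u - v into the integrand,

    10x - 10y → 20u + 20v,

so the integral becomes

    ∬_R (20u + 20v) · |J| du dv = ∫_0^2 ∫_0^1 (80u + 80v) dv du.

Inner (v): 80u + 40.
Outer (u): 240.

Therefore ∬_D (10x - 10y) dx dy = 240.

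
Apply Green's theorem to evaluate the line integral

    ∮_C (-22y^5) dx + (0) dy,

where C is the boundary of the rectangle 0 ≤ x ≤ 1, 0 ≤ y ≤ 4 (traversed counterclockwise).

Green's theorem converts the closed line integral into a double integral over the enclosed region D:

    ∮_C P dx + Q dy = ∬_D (∂Q/∂x - ∂P/∂y) dA.

Here P = -22y^5, Q = 0, so

    ∂Q/∂x = 0,    ∂P/∂y = -110y^4,
    ∂Q/∂x - ∂P/∂y = 110y^4.

D is the region 0 ≤ x ≤ 1, 0 ≤ y ≤ 4. Evaluating the double integral:

    ∬_D (110y^4) dA = ∫_0^{1} ∫_0^{4} (110y^4) dy dx.

Inner (y from 0 to 4): 22528.
Outer (x from 0 to 1): 22528.

Therefore ∮_C P dx + Q dy = 22528.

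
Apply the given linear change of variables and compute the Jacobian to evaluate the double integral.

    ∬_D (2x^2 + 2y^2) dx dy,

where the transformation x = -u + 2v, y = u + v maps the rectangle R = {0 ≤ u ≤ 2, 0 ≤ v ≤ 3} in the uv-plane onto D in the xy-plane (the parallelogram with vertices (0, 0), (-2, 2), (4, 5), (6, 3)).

Compute the Jacobian determinant of (x, y) with respect to (u, v):

    ∂(x,y)/∂(u,v) = | -1  2 | = (-1)(1) - (2)(1) = -3.
                   | 1  1 |

Its absolute value is |J| = 3 (the area scaling factor).

Substituting x = -u + 2v, y = u + v into the integrand,

    2x^2 + 2y^2 → 4u^2 - 4u v + 10v^2,

so the integral becomes

    ∬_R (4u^2 - 4u v + 10v^2) · |J| du dv = ∫_0^2 ∫_0^3 (12u^2 - 12u v + 30v^2) dv du.

Inner (v): 36u^2 - 54u + 270.
Outer (u): 528.

Therefore ∬_D (2x^2 + 2y^2) dx dy = 528.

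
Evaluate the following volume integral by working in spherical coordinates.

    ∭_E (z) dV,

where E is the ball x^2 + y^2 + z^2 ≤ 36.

In spherical coordinates, x = ρ sin(φ) cos(θ), y = ρ sin(φ) sin(θ), z = ρ cos(φ), and dV = ρ^2 sin(φ) dρ dφ dθ.

The integrand becomes ρ cos(φ), so

    ∭_E (z) dV = ∫_{0}^{2π} ∫_{0}^{π} ∫_{0}^{6} (ρ cos(φ)) · ρ^2 sin(φ) dρ dφ dθ.

Inner (ρ): 162sin(2φ).
Middle (φ): 0.
Outer (θ): 0.

Therefore the triple integral equals 0.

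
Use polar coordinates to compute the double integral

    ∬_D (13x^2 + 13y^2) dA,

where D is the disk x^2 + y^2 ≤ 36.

The region D is 0 ≤ r ≤ 6, 0 ≤ θ ≤ 2π in polar coordinates, where x = r cos(θ), y = r sin(θ), and dA = r dr dθ.

Under the substitution, the integrand becomes 13r^2, so

    ∬_D (13x^2 + 13y^2) dA = ∫_{0}^{2π} ∫_{0}^{6} (13r^2) · r dr dθ.

Inner integral (in r): ∫_{0}^{6} (13r^2) · r dr = 4212.

Outer integral (in θ): ∫_{0}^{2π} (4212) dθ = 8424π.

Therefore ∬_D (13x^2 + 13y^2) dA = 8424π.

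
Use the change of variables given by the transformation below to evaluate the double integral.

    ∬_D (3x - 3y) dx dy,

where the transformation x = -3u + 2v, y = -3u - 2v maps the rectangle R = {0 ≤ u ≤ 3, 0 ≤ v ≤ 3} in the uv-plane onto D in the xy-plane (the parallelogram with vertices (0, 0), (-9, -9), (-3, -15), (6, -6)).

Compute the Jacobian determinant of (x, y) with respect to (u, v):

    ∂(x,y)/∂(u,v) = | -3  2 | = (-3)(-2) - (2)(-3) = 12.
                   | -3  -2 |

Its absolute value is |J| = 12 (the area scaling factor).

Substituting x = -3u + 2v, y = -3u - 2v into the integrand,

    3x - 3y → 12v,

so the integral becomes

    ∬_R (12v) · |J| du dv = ∫_0^3 ∫_0^3 (144v) dv du.

Inner (v): 648.
Outer (u): 1944.

Therefore ∬_D (3x - 3y) dx dy = 1944.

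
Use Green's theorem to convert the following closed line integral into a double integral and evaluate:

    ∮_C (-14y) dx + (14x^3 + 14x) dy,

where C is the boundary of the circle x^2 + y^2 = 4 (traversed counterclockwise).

Green's theorem converts the closed line integral into a double integral over the enclosed region D:

    ∮_C P dx + Q dy = ∬_D (∂Q/∂x - ∂P/∂y) dA.

Here P = -14y, Q = 14x^3 + 14x, so

    ∂Q/∂x = 42x^2 + 14,    ∂P/∂y = -14,
    ∂Q/∂x - ∂P/∂y = 42x^2 + 28.

D is the region x^2 + y^2 ≤ 4. Evaluating the double integral:

In polar coordinates (x = r cos θ, y = r sin θ, dA = r dr dθ) the integrand becomes 42r^2cos(θ)^2 + 28, so

    ∬_D (42x^2 + 28) dA = ∫_0^{2π} ∫_0^{2} (42r^2cos(θ)^2 + 28) · r dr dθ.

Inner (r from 0 to 2): 168cos(θ)^2 + 56.
Outer (θ from 0 to 2π): 280π.

Therefore ∮_C P dx + Q dy = 280π.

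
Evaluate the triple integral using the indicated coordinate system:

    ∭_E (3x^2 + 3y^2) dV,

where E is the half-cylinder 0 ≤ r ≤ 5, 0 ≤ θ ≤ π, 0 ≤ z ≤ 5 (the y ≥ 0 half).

In cylindrical coordinates, x = r cos(θ), y = r sin(θ), z = z, and dV = r dr dθ dz.

The integrand becomes 3r^2, so

    ∭_E (3x^2 + 3y^2) dV = ∫_{0}^{π} ∫_{0}^{5} ∫_{0}^{5} (3r^2) · r dz dr dθ.

Inner (z): 15r^3.
Middle (r from 0 to 5): 9375/4.
Outer (θ): 9375π/4.

Therefore the triple integral equals 9375π/4.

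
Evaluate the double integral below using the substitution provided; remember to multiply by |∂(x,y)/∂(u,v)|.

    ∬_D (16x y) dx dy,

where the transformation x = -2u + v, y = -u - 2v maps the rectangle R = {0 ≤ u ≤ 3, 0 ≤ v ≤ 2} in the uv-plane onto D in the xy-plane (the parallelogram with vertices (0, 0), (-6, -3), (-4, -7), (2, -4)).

Compute the Jacobian determinant of (x, y) with respect to (u, v):

    ∂(x,y)/∂(u,v) = | -2  1 | = (-2)(-2) - (1)(-1) = 5.
                   | -1  -2 |

Its absolute value is |J| = 5 (the area scaling factor).

Substituting x = -2u + v, y = -u - 2v into the integrand,

    16x y → 32u^2 + 48u v - 32v^2,

so the integral becomes

    ∬_R (32u^2 + 48u v - 32v^2) · |J| du dv = ∫_0^3 ∫_0^2 (160u^2 + 240u v - 160v^2) dv du.

Inner (v): 320u^2 + 480u - 1280/3.
Outer (u): 3760.

Therefore ∬_D (16x y) dx dy = 3760.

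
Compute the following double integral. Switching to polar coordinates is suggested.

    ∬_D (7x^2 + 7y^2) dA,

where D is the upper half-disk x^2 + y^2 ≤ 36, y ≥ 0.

The region D is 0 ≤ r ≤ 6, 0 ≤ θ ≤ π in polar coordinates, where x = r cos(θ), y = r sin(θ), and dA = r dr dθ.

Under the substitution, the integrand becomes 7r^2, so

    ∬_D (7x^2 + 7y^2) dA = ∫_{0}^{π} ∫_{0}^{6} (7r^2) · r dr dθ.

Inner integral (in r): ∫_{0}^{6} (7r^2) · r dr = 2268.

Outer integral (in θ): ∫_{0}^{π} (2268) dθ = 2268π.

Therefore ∬_D (7x^2 + 7y^2) dA = 2268π.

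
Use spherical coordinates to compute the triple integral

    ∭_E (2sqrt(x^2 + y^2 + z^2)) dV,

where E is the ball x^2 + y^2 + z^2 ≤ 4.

In spherical coordinates, x = ρ sin(φ) cos(θ), y = ρ sin(φ) sin(θ), z = ρ cos(φ), and dV = ρ^2 sin(φ) dρ dφ dθ.

The integrand becomes 2ρ, so

    ∭_E (2sqrt(x^2 + y^2 + z^2)) dV = ∫_{0}^{2π} ∫_{0}^{π} ∫_{0}^{2} (2ρ) · ρ^2 sin(φ) dρ dφ dθ.

Inner (ρ): 8sin(φ).
Middle (φ): 16.
Outer (θ): 32π.

Therefore the triple integral equals 32π.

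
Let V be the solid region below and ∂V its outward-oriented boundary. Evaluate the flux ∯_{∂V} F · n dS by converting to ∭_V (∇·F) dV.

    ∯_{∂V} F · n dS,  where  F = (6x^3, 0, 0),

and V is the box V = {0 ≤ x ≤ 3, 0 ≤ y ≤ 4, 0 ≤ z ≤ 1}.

By the divergence theorem,

    ∯_{∂V} F · n dS = ∭_V (∇ · F) dV.

Compute the divergence:
    ∇ · F = ∂F_x/∂x + ∂F_y/∂y + ∂F_z/∂z = 18x^2 + 0 + 0 = 18x^2.

V is a rectangular box, so dV = dx dy dz with 0 ≤ x ≤ 3, 0 ≤ y ≤ 4, 0 ≤ z ≤ 1.

Integrate (18x^2) over V as an iterated integral:

    ∭_V (∇·F) dV = ∫_0^{3} ∫_0^{4} ∫_0^{1} (18x^2) dz dy dx.

Inner (z from 0 to 1): 18x^2.
Middle (y from 0 to 4): 72x^2.
Outer (x from 0 to 3): 648.

Therefore ∯_{∂V} F · n dS = 648.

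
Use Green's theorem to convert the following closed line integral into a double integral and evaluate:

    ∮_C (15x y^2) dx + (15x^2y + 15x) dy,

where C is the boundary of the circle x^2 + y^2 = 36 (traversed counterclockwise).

Green's theorem converts the closed line integral into a double integral over the enclosed region D:

    ∮_C P dx + Q dy = ∬_D (∂Q/∂x - ∂P/∂y) dA.

Here P = 15x y^2, Q = 15x^2y + 15x, so

    ∂Q/∂x = 30x y + 15,    ∂P/∂y = 30x y,
    ∂Q/∂x - ∂P/∂y = 15.

D is the region x^2 + y^2 ≤ 36. Evaluating the double integral:

In polar coordinates (x = r cos θ, y = r sin θ, dA = r dr dθ) the integrand becomes 15, so

    ∬_D (15) dA = ∫_0^{2π} ∫_0^{6} (15) · r dr dθ.

Inner (r from 0 to 6): 270.
Outer (θ from 0 to 2π): 540π.

Therefore ∮_C P dx + Q dy = 540π.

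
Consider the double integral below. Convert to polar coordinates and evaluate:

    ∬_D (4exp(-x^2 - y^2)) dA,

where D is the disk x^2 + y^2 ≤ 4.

The region D is 0 ≤ r ≤ 2, 0 ≤ θ ≤ 2π in polar coordinates, where x = r cos(θ), y = r sin(θ), and dA = r dr dθ.

Under the substitution, the integrand becomes 4exp(-r^2), so

    ∬_D (4exp(-x^2 - y^2)) dA = ∫_{0}^{2π} ∫_{0}^{2} (4exp(-r^2)) · r dr dθ.

Inner integral (in r): ∫_{0}^{2} (4exp(-r^2)) · r dr = 2 - 2exp(-4).

Outer integral (in θ): ∫_{0}^{2π} (2 - 2exp(-4)) dθ = -4π exp(-4) + 4π.

Therefore ∬_D (4exp(-x^2 - y^2)) dA = -4π exp(-4) + 4π.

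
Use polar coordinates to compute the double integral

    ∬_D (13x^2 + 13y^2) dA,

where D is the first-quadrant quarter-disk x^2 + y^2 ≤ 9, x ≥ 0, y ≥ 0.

The region D is 0 ≤ r ≤ 3, 0 ≤ θ ≤ π/2 in polar coordinates, where x = r cos(θ), y = r sin(θ), and dA = r dr dθ.

Under the substitution, the integrand becomes 13r^2, so

    ∬_D (13x^2 + 13y^2) dA = ∫_{0}^{π/2} ∫_{0}^{3} (13r^2) · r dr dθ.

Inner integral (in r): ∫_{0}^{3} (13r^2) · r dr = 1053/4.

Outer integral (in θ): ∫_{0}^{π/2} (1053/4) dθ = 1053π/8.

Therefore ∬_D (13x^2 + 13y^2) dA = 1053π/8.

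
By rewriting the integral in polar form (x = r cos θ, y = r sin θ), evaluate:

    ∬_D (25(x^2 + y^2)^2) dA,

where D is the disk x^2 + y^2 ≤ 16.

The region D is 0 ≤ r ≤ 4, 0 ≤ θ ≤ 2π in polar coordinates, where x = r cos(θ), y = r sin(θ), and dA = r dr dθ.

Under the substitution, the integrand becomes 25r^4, so

    ∬_D (25(x^2 + y^2)^2) dA = ∫_{0}^{2π} ∫_{0}^{4} (25r^4) · r dr dθ.

Inner integral (in r): ∫_{0}^{4} (25r^4) · r dr = 51200/3.

Outer integral (in θ): ∫_{0}^{2π} (51200/3) dθ = 102400π/3.

Therefore ∬_D (25(x^2 + y^2)^2) dA = 102400π/3.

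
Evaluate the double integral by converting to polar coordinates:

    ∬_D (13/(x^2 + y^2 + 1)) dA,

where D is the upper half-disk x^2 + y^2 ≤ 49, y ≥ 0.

The region D is 0 ≤ r ≤ 7, 0 ≤ θ ≤ π in polar coordinates, where x = r cos(θ), y = r sin(θ), and dA = r dr dθ.

Under the substitution, the integrand becomes 13/(r^2 + 1), so

    ∬_D (13/(x^2 + y^2 + 1)) dA = ∫_{0}^{π} ∫_{0}^{7} (13/(r^2 + 1)) · r dr dθ.

Inner integral (in r): ∫_{0}^{7} (13/(r^2 + 1)) · r dr = 13log(50)/2.

Outer integral (in θ): ∫_{0}^{π} (13log(50)/2) dθ = 13π log(50)/2.

Therefore ∬_D (13/(x^2 + y^2 + 1)) dA = 13π log(50)/2.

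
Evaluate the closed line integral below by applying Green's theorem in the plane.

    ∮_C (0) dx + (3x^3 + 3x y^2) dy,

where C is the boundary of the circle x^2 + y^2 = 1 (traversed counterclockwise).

Green's theorem converts the closed line integral into a double integral over the enclosed region D:

    ∮_C P dx + Q dy = ∬_D (∂Q/∂x - ∂P/∂y) dA.

Here P = 0, Q = 3x^3 + 3x y^2, so

    ∂Q/∂x = 9x^2 + 3y^2,    ∂P/∂y = 0,
    ∂Q/∂x - ∂P/∂y = 9x^2 + 3y^2.

D is the region x^2 + y^2 ≤ 1. Evaluating the double integral:

In polar coordinates (x = r cos θ, y = r sin θ, dA = r dr dθ) the integrand becomes 3r^2(cos(2θ) + 2), so

    ∬_D (9x^2 + 3y^2) dA = ∫_0^{2π} ∫_0^{1} (3r^2(cos(2θ) + 2)) · r dr dθ.

Inner (r from 0 to 1): 3cos(2θ)/4 + 3/2.
Outer (θ from 0 to 2π): 3π.

Therefore ∮_C P dx + Q dy = 3π.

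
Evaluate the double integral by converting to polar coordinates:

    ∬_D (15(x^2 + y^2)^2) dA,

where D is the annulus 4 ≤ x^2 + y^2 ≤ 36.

The region D is 2 ≤ r ≤ 6, 0 ≤ θ ≤ 2π in polar coordinates, where x = r cos(θ), y = r sin(θ), and dA = r dr dθ.

Under the substitution, the integrand becomes 15r^4, so

    ∬_D (15(x^2 + y^2)^2) dA = ∫_{0}^{2π} ∫_{2}^{6} (15r^4) · r dr dθ.

Inner integral (in r): ∫_{2}^{6} (15r^4) · r dr = 116480.

Outer integral (in θ): ∫_{0}^{2π} (116480) dθ = 232960π.

Therefore ∬_D (15(x^2 + y^2)^2) dA = 232960π.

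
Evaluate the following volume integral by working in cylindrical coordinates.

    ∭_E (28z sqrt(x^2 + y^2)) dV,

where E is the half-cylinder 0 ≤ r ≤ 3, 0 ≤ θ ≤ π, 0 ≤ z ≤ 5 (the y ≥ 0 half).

In cylindrical coordinates, x = r cos(θ), y = r sin(θ), z = z, and dV = r dr dθ dz.

The integrand becomes 28r z, so

    ∭_E (28z sqrt(x^2 + y^2)) dV = ∫_{0}^{π} ∫_{0}^{3} ∫_{0}^{5} (28r z) · r dz dr dθ.

Inner (z): 350r^2.
Middle (r from 0 to 3): 3150.
Outer (θ): 3150π.

Therefore the triple integral equals 3150π.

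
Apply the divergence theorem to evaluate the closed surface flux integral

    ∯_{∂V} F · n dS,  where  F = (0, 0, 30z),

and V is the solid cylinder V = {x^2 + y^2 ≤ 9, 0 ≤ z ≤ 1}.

By the divergence theorem,

    ∯_{∂V} F · n dS = ∭_V (∇ · F) dV.

Compute the divergence:
    ∇ · F = ∂F_x/∂x + ∂F_y/∂y + ∂F_z/∂z = 0 + 0 + 30 = 30.

In cylindrical coordinates, x = r cos(θ), y = r sin(θ), z = z, dV = r dr dθ dz, with 0 ≤ r ≤ 3, 0 ≤ θ ≤ 2π, 0 ≤ z ≤ 1.

The integrand, after substitution and multiplying by the volume element, becomes (30) · r, so

    ∭_V (∇·F) dV = ∫_0^{2π} ∫_0^{3} ∫_0^{1} (30) · r dz dr dθ.

Inner (z from 0 to 1): 30r.
Middle (r from 0 to 3): 135.
Outer (θ from 0 to 2π): 270π.

Therefore ∯_{∂V} F · n dS = 270π.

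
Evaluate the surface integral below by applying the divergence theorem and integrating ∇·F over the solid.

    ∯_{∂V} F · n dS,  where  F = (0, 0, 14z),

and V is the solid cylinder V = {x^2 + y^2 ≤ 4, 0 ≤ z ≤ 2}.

By the divergence theorem,

    ∯_{∂V} F · n dS = ∭_V (∇ · F) dV.

Compute the divergence:
    ∇ · F = ∂F_x/∂x + ∂F_y/∂y + ∂F_z/∂z = 0 + 0 + 14 = 14.

In cylindrical coordinates, x = r cos(θ), y = r sin(θ), z = z, dV = r dr dθ dz, with 0 ≤ r ≤ 2, 0 ≤ θ ≤ 2π, 0 ≤ z ≤ 2.

The integrand, after substitution and multiplying by the volume element, becomes (14) · r, so

    ∭_V (∇·F) dV = ∫_0^{2π} ∫_0^{2} ∫_0^{2} (14) · r dz dr dθ.

Inner (z from 0 to 2): 28r.
Middle (r from 0 to 2): 56.
Outer (θ from 0 to 2π): 112π.

Therefore ∯_{∂V} F · n dS = 112π.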